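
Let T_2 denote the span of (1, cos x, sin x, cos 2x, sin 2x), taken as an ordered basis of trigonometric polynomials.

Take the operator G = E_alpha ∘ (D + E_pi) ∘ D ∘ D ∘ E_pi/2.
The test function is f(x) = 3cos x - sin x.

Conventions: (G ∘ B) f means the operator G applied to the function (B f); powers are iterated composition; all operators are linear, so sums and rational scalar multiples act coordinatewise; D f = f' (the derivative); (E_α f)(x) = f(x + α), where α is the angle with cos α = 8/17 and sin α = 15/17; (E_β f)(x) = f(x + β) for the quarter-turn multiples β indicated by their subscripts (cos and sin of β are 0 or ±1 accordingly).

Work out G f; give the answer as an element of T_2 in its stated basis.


the result is g(x) = -(44/17)cos x - (62/17)sin x

E_pi/2 f = -cos x - 3sin x
D E_pi/2 f = -3cos x + sin x
D (D ∘ E_pi/2) f = cos x + 3sin x
D D (D ∘ E_pi/2) f = 3cos x - sin x
E_pi D (D ∘ E_pi/2) f = -cos x - 3sin x
(D + E_pi) D (D ∘ E_pi/2) f = 2cos x - 4sin x
E_alpha ((D + E_pi) ∘ D ∘ D ∘ E_pi/2) f = -(44/17)cos x - (62/17)sin x


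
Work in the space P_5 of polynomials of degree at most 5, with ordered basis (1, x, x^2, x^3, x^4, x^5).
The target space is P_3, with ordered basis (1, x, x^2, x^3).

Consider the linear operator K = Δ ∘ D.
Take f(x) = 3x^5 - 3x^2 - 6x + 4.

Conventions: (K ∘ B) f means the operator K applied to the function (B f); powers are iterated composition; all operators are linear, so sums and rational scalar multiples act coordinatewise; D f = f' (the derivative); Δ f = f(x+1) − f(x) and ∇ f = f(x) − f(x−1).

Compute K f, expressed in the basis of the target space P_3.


D f = 15x^4 - 6x - 6
Δ D f = 60x^3 + 90x^2 + 60x + 9

the result is g(x) = 60x^3 + 90x^2 + 60x + 9


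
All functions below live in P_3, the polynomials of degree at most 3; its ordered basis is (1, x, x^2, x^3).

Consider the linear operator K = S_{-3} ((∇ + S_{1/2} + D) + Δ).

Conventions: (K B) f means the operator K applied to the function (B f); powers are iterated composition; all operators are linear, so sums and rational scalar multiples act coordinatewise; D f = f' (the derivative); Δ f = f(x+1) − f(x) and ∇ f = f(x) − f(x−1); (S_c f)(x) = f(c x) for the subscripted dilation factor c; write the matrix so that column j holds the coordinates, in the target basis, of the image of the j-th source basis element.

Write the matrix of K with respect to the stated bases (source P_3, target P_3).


image of 1: 1
image of x: -(3/2)x + 3
image of x^2: (9/4)x^2 - 18x
image of x^3: -(27/8)x^3 + 81x^2 + 2
each image's coordinates form column j of the matrix

the matrix is [[1, 3, 0, 2]; [0, -3/2, -18, 0]; [0, 0, 9/4, 81]; [0, 0, 0, -27/8]] (rows listed top to bottom)


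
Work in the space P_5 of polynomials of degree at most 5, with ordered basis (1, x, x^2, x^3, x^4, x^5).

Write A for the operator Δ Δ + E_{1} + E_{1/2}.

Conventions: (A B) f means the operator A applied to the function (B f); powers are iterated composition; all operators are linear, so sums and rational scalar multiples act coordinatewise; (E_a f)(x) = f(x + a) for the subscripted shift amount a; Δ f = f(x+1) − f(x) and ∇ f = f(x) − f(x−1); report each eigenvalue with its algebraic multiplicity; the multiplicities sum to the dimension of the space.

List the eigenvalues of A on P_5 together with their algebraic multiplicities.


image of 1: 2
image of x: 2x + 3/2
image of x^2: 2x^2 + 3x + 13/4
image of x^3: 2x^3 + (9/2)x^2 + (39/4)x + 57/8
image of x^4: 2x^4 + 6x^3 + (39/2)x^2 + (57/2)x + 241/16
image of x^5: 2x^5 + (15/2)x^4 + (65/2)x^3 + (285/4)x^2 + (1205/16)x + 993/32
the matrix is upper triangular; its diagonal is (2, 2, 2, 2, 2, 2)
for a triangular matrix the eigenvalues are the diagonal entries, with algebraic multiplicity their repetition count

λ = 2 (multiplicity 6)


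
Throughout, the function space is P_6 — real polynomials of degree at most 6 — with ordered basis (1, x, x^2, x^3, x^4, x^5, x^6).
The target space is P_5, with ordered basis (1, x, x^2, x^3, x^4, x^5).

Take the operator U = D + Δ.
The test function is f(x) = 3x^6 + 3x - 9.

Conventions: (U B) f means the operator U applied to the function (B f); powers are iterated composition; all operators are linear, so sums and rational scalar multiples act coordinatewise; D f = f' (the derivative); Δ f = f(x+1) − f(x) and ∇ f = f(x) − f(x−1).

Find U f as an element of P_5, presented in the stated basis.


the image equals g(x) = 36x^5 + 45x^4 + 60x^3 + 45x^2 + 18x + 9

D f = 18x^5 + 3
Δ f = 18x^5 + 45x^4 + 60x^3 + 45x^2 + 18x + 6
(D + Δ) f = 36x^5 + 45x^4 + 60x^3 + 45x^2 + 18x + 9


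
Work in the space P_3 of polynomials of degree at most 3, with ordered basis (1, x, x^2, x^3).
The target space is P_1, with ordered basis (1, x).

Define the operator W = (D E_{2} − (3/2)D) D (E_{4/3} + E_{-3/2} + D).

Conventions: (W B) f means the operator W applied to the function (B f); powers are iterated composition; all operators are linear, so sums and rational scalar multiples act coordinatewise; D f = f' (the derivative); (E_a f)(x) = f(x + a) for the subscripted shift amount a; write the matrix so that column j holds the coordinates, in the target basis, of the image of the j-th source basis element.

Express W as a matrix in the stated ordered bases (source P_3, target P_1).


image of 1: 0
image of x: 0
image of x^2: -2
image of x^3: -6x + 43/2
each image's coordinates form column j of the matrix

the matrix is [[0, 0, -2, 43/2]; [0, 0, 0, -6]] (rows listed top to bottom)


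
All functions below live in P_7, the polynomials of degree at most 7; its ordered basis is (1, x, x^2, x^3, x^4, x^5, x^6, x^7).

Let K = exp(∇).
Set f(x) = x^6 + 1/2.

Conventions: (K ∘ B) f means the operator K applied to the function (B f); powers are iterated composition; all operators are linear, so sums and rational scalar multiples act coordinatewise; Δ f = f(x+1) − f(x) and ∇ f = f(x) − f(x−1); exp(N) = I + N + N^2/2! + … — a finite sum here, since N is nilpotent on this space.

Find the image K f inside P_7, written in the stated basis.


order-1 term: 6x^5 - 15x^4 + 20x^3 - 15x^2 + 6x - 1
order-2 term: 15x^4 - 60x^3 + 105x^2 - 90x + 31
order-3 term: 20x^3 - 90x^2 + 150x - 90
order-4 term: 15x^2 - 60x + 65
order-5 term: 6x - 15
order-6 term: 1
the series for exp(∇) f terminates at order 6
exp(∇) f = x^6 + 6x^5 - 20x^3 + 15x^2 + 12x - 17/2

the image equals g(x) = x^6 + 6x^5 - 20x^3 + 15x^2 + 12x - 17/2


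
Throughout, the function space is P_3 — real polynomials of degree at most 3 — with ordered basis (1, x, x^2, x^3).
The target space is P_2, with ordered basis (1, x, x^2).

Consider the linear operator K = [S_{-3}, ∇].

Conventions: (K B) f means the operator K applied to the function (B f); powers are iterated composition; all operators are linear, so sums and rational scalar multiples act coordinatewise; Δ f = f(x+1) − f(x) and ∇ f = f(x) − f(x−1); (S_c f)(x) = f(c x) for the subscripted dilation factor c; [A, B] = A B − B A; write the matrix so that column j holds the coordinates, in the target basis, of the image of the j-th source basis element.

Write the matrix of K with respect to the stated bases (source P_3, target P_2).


image of 1: 0
image of x: 4
image of x^2: -24x + 8
image of x^3: 108x^2 - 72x + 28
each image's coordinates form column j of the matrix

the matrix is [[0, 4, 8, 28]; [0, 0, -24, -72]; [0, 0, 0, 108]] (rows listed top to bottom)


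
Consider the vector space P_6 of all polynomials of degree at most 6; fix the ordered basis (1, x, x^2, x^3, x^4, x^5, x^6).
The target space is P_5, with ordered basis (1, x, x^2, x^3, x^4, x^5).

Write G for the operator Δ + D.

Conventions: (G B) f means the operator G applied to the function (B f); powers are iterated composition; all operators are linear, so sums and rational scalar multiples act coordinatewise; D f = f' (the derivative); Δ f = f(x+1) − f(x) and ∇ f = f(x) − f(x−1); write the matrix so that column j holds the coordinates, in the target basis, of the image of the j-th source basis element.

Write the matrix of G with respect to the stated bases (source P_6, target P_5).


the matrix is [[0, 2, 1, 1, 1, 1, 1]; [0, 0, 4, 3, 4, 5, 6]; [0, 0, 0, 6, 6, 10, 15]; [0, 0, 0, 0, 8, 10, 20]; [0, 0, 0, 0, 0, 10, 15]; [0, 0, 0, 0, 0, 0, 12]] (rows listed top to bottom)

image of 1: 0
image of x: 2
image of x^2: 4x + 1
image of x^3: 6x^2 + 3x + 1
image of x^4: 8x^3 + 6x^2 + 4x + 1
image of x^5: 10x^4 + 10x^3 + 10x^2 + 5x + 1
image of x^6: 12x^5 + 15x^4 + 20x^3 + 15x^2 + 6x + 1
each image's coordinates form column j of the matrix


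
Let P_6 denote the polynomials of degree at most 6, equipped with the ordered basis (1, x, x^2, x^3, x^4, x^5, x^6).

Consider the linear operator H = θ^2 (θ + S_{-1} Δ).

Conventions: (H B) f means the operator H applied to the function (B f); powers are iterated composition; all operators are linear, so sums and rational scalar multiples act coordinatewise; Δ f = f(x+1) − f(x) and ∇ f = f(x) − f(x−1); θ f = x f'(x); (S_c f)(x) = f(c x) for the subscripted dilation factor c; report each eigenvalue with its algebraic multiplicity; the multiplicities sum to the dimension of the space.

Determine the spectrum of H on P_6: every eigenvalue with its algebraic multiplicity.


image of 1: 0
image of x: x
image of x^2: 8x^2 - 2x
image of x^3: 27x^3 + 12x^2 - 3x
image of x^4: 64x^4 - 36x^3 + 24x^2 - 4x
image of x^5: 125x^5 + 80x^4 - 90x^3 + 40x^2 - 5x
image of x^6: 216x^6 - 150x^5 + 240x^4 - 180x^3 + 60x^2 - 6x
the matrix is upper triangular; its diagonal is (0, 1, 8, 27, 64, 125, 216)
for a triangular matrix the eigenvalues are the diagonal entries, with algebraic multiplicity their repetition count

λ = 0 (multiplicity 1), λ = 1 (multiplicity 1), λ = 8 (multiplicity 1), λ = 27 (multiplicity 1), λ = 64 (multiplicity 1), λ = 125 (multiplicity 1), λ = 216 (multiplicity 1)


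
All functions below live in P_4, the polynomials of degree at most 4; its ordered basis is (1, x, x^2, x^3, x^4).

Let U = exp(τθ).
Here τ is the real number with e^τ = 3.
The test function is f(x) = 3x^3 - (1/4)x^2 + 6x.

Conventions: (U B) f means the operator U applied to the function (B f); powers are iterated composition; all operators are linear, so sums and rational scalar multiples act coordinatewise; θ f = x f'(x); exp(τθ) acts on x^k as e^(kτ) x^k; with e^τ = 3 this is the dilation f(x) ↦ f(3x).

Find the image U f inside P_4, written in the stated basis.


exp(τθ) x^k = e^(kτ) x^k; with e^τ = 3 this sends x^k to 3^k x^k
x ↦ 3 x
x^2 ↦ 9 x^2
x^3 ↦ 27 x^3
applying this coordinatewise to f: exp(τθ) f = 81x^3 - (9/4)x^2 + 18x

g(x) = 81x^3 - (9/4)x^2 + 18x


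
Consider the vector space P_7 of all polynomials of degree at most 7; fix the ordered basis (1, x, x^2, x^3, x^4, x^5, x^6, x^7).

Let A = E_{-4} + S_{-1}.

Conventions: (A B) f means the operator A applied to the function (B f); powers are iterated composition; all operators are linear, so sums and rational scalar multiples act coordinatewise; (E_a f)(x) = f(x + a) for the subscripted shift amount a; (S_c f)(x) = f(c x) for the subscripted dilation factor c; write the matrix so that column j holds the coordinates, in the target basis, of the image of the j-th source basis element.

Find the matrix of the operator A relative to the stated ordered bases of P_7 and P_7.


the matrix is [[2, -4, 16, -64, 256, -1024, 4096, -16384]; [0, 0, -8, 48, -256, 1280, -6144, 28672]; [0, 0, 2, -12, 96, -640, 3840, -21504]; [0, 0, 0, 0, -16, 160, -1280, 8960]; [0, 0, 0, 0, 2, -20, 240, -2240]; [0, 0, 0, 0, 0, 0, -24, 336]; [0, 0, 0, 0, 0, 0, 2, -28]; [0, 0, 0, 0, 0, 0, 0, 0]] (rows listed top to bottom)

image of 1: 2
image of x: -4
image of x^2: 2x^2 - 8x + 16
image of x^3: -12x^2 + 48x - 64
image of x^4: 2x^4 - 16x^3 + 96x^2 - 256x + 256
image of x^5: -20x^4 + 160x^3 - 640x^2 + 1280x - 1024
image of x^6: 2x^6 - 24x^5 + 240x^4 - 1280x^3 + 3840x^2 - 6144x + 4096
image of x^7: -28x^6 + 336x^5 - 2240x^4 + 8960x^3 - 21504x^2 + 28672x - 16384
each image's coordinates form column j of the matrix


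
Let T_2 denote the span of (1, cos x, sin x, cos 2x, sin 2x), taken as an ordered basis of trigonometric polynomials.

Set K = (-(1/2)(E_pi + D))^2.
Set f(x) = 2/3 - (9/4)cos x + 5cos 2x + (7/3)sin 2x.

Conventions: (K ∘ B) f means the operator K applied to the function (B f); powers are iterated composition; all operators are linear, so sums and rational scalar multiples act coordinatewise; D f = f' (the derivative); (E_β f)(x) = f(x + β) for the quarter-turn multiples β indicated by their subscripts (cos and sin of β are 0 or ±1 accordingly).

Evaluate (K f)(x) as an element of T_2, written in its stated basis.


g(x) = 1/6 - (9/8)sin x - (17/12)cos 2x - (27/4)sin 2x

E_pi f = 2/3 + (9/4)cos x + 5cos 2x + (7/3)sin 2x
D f = (9/4)sin x + (14/3)cos 2x - 10sin 2x
(E_pi + D) f = 2/3 + (9/4)cos x + (9/4)sin x + (29/3)cos 2x - (23/3)sin 2x
(-(1/2)(E_pi + D)) f = -1/3 - (9/8)cos x - (9/8)sin x - (29/6)cos 2x + (23/6)sin 2x
E_pi (-(1/2)(E_pi + D)) f = -1/3 + (9/8)cos x + (9/8)sin x - (29/6)cos 2x + (23/6)sin 2x
D (-(1/2)(E_pi + D)) f = -(9/8)cos x + (9/8)sin x + (23/3)cos 2x + (29/3)sin 2x
(E_pi + D) (-(1/2)(E_pi + D)) f = -1/3 + (9/4)sin x + (17/6)cos 2x + (27/2)sin 2x
(-(1/2)(E_pi + D)) (-(1/2)(E_pi + D)) f = 1/6 - (9/8)sin x - (17/12)cos 2x - (27/4)sin 2x


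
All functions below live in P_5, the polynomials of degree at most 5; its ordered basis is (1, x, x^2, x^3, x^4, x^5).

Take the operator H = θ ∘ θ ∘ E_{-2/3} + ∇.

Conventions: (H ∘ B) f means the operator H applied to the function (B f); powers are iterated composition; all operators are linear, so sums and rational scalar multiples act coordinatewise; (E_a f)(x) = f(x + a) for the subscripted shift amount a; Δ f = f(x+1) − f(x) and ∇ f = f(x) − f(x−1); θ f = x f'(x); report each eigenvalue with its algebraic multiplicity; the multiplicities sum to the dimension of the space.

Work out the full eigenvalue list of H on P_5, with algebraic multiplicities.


image of 1: 0
image of x: x + 1
image of x^2: 4x^2 + (2/3)x - 1
image of x^3: 9x^3 - 5x^2 - (5/3)x + 1
image of x^4: 16x^4 - 20x^3 + (14/3)x^2 + (76/27)x - 1
image of x^5: 25x^5 - (145/3)x^4 + 30x^3 - (50/27)x^2 - (325/81)x + 1
the matrix is upper triangular; its diagonal is (0, 1, 4, 9, 16, 25)
for a triangular matrix the eigenvalues are the diagonal entries, with algebraic multiplicity their repetition count

λ = 0 (multiplicity 1), λ = 1 (multiplicity 1), λ = 4 (multiplicity 1), λ = 9 (multiplicity 1), λ = 16 (multiplicity 1), λ = 25 (multiplicity 1)


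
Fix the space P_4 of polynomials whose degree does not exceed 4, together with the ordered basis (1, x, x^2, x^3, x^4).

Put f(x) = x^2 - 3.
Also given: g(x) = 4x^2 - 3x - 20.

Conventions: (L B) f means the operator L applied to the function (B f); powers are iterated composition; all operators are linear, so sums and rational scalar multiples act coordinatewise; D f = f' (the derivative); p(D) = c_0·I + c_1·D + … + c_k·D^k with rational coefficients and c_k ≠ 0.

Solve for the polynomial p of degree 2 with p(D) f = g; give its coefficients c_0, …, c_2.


D^0 f = x^2 - 3
D^1 f = 2x
D^2 f = 2
matching coefficients of g against c_0 f + c_1 Df + … from the top degree down determines the c_i
solution: c_0 = 4, c_1 = -3/2, c_2 = -4

c_0 = 4, c_1 = -3/2, c_2 = -4


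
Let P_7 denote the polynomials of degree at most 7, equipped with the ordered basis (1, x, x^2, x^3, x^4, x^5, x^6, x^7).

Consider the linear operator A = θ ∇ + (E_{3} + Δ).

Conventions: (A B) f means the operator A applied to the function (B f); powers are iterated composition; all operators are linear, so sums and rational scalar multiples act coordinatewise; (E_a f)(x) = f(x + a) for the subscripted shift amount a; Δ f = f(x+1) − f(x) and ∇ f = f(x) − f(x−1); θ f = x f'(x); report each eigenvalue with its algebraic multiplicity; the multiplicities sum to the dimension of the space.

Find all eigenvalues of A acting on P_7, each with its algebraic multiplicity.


λ = 1 (multiplicity 8)

image of 1: 1
image of x: x + 4
image of x^2: x^2 + 10x + 10
image of x^3: x^3 + 18x^2 + 27x + 28
image of x^4: x^4 + 28x^3 + 48x^2 + 116x + 82
image of x^5: x^5 + 40x^4 + 70x^3 + 300x^2 + 405x + 244
image of x^6: x^6 + 54x^5 + 90x^4 + 620x^3 + 1200x^2 + 1470x + 730
image of x^7: x^7 + 70x^6 + 105x^5 + 1120x^4 + 2765x^3 + 5166x^2 + 5103x + 2188
the matrix is upper triangular; its diagonal is (1, 1, 1, 1, 1, 1, 1, 1)
for a triangular matrix the eigenvalues are the diagonal entries, with algebraic multiplicity their repetition count


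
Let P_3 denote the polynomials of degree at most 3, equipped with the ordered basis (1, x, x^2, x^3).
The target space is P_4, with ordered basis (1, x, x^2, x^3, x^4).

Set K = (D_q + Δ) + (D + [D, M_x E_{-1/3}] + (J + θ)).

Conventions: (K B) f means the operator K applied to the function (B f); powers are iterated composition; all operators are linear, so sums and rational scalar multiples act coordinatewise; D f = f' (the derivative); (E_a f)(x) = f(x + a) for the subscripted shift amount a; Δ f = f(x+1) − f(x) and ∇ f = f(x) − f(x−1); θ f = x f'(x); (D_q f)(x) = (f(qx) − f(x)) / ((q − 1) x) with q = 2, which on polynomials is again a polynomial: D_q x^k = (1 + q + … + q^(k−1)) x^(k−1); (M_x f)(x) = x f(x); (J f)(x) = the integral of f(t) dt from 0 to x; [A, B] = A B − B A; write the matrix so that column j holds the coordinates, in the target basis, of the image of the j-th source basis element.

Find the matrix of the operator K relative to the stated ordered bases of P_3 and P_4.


image of 1: x + 1
image of x: (1/2)x^2 + 2x + 8/3
image of x^2: (1/3)x^3 + 3x^2 + (19/3)x + 10/9
image of x^3: (1/4)x^4 + 4x^3 + 12x^2 + (10/3)x + 26/27
each image's coordinates form column j of the matrix

the matrix is [[1, 8/3, 10/9, 26/27]; [1, 2, 19/3, 10/3]; [0, 1/2, 3, 12]; [0, 0, 1/3, 4]; [0, 0, 0, 1/4]] (rows listed top to bottom)


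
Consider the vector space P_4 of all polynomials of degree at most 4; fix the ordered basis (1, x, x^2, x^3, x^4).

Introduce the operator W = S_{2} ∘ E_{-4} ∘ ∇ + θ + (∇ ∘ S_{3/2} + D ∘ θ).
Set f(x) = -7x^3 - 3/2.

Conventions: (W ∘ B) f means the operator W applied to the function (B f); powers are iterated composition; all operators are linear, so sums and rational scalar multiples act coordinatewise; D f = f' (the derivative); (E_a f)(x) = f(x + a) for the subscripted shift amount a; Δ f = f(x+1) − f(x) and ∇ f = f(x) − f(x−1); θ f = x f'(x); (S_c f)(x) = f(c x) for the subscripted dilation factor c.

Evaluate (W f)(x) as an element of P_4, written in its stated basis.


g(x) = -21x^3 - (1743/8)x^2 + (3591/8)x - 3605/8

∇ f = -21x^2 + 21x - 7
E_{-4} ∇ f = -21x^2 + 189x - 427
S_{2} E_{-4} ∇ f = -84x^2 + 378x - 427
θ f = -21x^3
S_{3/2} f = -(189/8)x^3 - 3/2
∇ S_{3/2} f = -(567/8)x^2 + (567/8)x - 189/8
θ f = -21x^3
D θ f = -63x^2
(∇ ∘ S_{3/2} + D ∘ θ) f = -(1071/8)x^2 + (567/8)x - 189/8
(S_{2} ∘ E_{-4} ∘ ∇ + θ + (∇ ∘ S_{3/2} + D ∘ θ)) f = -21x^3 - (1743/8)x^2 + (3591/8)x - 3605/8


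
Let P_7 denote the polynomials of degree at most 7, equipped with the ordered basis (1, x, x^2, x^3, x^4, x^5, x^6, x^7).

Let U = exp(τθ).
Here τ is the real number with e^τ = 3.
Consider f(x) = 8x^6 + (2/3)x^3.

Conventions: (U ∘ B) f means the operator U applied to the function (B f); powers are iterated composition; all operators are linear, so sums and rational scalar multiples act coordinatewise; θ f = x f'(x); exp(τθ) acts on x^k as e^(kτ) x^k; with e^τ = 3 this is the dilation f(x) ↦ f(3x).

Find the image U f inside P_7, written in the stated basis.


exp(τθ) x^k = e^(kτ) x^k; with e^τ = 3 this sends x^k to 3^k x^k
x^3 ↦ 27 x^3
x^6 ↦ 729 x^6
applying this coordinatewise to f: exp(τθ) f = 5832x^6 + 18x^3

the image equals g(x) = 5832x^6 + 18x^3


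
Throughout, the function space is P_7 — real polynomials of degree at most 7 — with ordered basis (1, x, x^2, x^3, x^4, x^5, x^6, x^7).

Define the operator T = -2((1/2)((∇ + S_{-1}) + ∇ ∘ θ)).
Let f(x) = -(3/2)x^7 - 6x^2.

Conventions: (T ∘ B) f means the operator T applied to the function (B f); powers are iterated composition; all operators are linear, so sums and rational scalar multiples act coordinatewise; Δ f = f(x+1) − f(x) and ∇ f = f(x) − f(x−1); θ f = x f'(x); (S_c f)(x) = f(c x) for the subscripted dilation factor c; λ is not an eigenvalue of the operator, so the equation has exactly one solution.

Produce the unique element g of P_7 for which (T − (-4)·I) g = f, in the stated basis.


write g with unknown coordinates in the stated basis and equate coefficients in (T − (-4)·I) g = f
solving from the highest basis element down gives g = -(3/10)x^7 - (28/5)x^6 - (924/25)x^5 - (1008/5)x^4 - (12572/25)x^3 - (13938/25)x^2 - (11304/125)x + 12634/125
check: T g = -(3/10)x^7 + (112/5)x^6 + (3696/25)x^5 + (4032/5)x^4 + (50288/25)x^3 + (55602/25)x^2 + (45216/125)x - 50536/125
so T g − (-4)·g = -(3/2)x^7 - 6x^2 = f ✓

the image equals g(x) = -(3/10)x^7 - (28/5)x^6 - (924/25)x^5 - (1008/5)x^4 - (12572/25)x^3 - (13938/25)x^2 - (11304/125)x + 12634/125


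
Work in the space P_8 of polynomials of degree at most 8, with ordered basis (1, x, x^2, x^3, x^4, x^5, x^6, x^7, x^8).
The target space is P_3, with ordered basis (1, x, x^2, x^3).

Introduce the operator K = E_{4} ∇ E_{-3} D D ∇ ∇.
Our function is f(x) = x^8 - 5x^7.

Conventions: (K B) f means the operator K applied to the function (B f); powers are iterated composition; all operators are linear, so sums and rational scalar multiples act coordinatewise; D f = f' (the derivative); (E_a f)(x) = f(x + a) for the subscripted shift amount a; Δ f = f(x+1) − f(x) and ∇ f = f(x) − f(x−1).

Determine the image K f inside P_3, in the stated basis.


∇ f = 8x^7 - 63x^6 + 161x^5 - 245x^4 + 231x^3 - 133x^2 + 43x - 6
∇ ∇ f = 56x^6 - 546x^5 + 2030x^4 - 4130x^3 + 4886x^2 - 3178x + 884
D (∇ ∇) f = 336x^5 - 2730x^4 + 8120x^3 - 12390x^2 + 9772x - 3178
D D (∇ ∇) f = 1680x^4 - 10920x^3 + 24360x^2 - 24780x + 9772
E_{-3} D D (∇ ∇) f = 1680x^4 - 31080x^3 + 213360x^2 - 647220x + 734272
∇ E_{-3} D D (∇ ∇) f = 6720x^3 - 103320x^2 + 526680x - 893340
E_{4} ∇ E_{-3} D D (∇ ∇) f = 6720x^3 - 22680x^2 + 22680x - 9660

g(x) = 6720x^3 - 22680x^2 + 22680x - 9660


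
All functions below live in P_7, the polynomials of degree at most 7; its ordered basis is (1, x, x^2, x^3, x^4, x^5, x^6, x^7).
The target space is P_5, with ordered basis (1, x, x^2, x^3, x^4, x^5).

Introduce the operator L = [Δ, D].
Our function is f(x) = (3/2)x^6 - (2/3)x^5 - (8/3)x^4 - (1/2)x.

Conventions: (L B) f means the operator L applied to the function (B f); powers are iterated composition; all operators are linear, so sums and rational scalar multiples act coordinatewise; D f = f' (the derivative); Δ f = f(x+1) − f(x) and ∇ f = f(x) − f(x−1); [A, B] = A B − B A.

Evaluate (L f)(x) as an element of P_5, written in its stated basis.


D f = 9x^5 - (10/3)x^4 - (32/3)x^3 - 1/2
Δ D f = 45x^4 + (230/3)x^3 + 38x^2 - (1/3)x - 5
Δ f = 9x^5 + (115/6)x^4 + (38/3)x^3 - (1/6)x^2 - 5x - 7/3
D Δ f = 45x^4 + (230/3)x^3 + 38x^2 - (1/3)x - 5
[Δ, D] f = 0

g(x) = 0


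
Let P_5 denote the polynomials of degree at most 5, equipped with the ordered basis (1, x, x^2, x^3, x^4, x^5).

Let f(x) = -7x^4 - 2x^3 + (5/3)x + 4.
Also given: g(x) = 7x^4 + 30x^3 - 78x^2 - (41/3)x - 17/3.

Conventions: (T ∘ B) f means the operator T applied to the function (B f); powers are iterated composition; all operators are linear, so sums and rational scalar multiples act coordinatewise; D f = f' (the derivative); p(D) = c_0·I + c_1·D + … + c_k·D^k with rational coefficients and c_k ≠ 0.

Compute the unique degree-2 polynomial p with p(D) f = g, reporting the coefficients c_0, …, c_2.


D^0 f = -7x^4 - 2x^3 + (5/3)x + 4
D^1 f = -28x^3 - 6x^2 + 5/3
D^2 f = -84x^2 - 12x
matching coefficients of g against c_0 f + c_1 Df + … from the top degree down determines the c_i
solution: c_0 = -1, c_1 = -1, c_2 = 1

c_0 = -1, c_1 = -1, c_2 = 1


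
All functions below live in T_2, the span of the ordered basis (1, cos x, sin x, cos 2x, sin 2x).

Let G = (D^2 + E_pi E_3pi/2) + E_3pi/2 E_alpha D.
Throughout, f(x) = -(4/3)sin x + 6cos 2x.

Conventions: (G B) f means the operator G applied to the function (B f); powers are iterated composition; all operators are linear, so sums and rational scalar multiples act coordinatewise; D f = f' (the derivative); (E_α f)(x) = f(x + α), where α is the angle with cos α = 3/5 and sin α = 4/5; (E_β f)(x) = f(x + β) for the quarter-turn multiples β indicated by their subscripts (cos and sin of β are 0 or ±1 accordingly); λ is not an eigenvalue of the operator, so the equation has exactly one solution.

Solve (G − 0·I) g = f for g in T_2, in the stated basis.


write g with unknown coordinates in the stated basis and equate coefficients in (G − 0·I) g = f
solving from the highest basis element down gives g = (12/17)cos x + (8/51)sin x - (66/35)cos 2x + (12/35)sin 2x
check: G g = -(4/3)sin x + 6cos 2x
so G g − 0·g = -(4/3)sin x + 6cos 2x = f ✓

the result is g(x) = (12/17)cos x + (8/51)sin x - (66/35)cos 2x + (12/35)sin 2x


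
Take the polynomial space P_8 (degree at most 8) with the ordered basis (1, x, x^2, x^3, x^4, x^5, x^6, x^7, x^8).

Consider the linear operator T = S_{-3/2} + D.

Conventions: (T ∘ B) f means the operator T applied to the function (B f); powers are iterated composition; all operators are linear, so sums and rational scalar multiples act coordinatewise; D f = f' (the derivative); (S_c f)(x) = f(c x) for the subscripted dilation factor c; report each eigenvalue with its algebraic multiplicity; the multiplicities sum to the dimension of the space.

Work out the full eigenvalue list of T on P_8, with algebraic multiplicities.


image of 1: 1
image of x: -(3/2)x + 1
image of x^2: (9/4)x^2 + 2x
image of x^3: -(27/8)x^3 + 3x^2
image of x^4: (81/16)x^4 + 4x^3
image of x^5: -(243/32)x^5 + 5x^4
image of x^6: (729/64)x^6 + 6x^5
image of x^7: -(2187/128)x^7 + 7x^6
image of x^8: (6561/256)x^8 + 8x^7
the matrix is upper triangular; its diagonal is (1, -3/2, 9/4, -27/8, 81/16, -243/32, 729/64, -2187/128, 6561/256)
for a triangular matrix the eigenvalues are the diagonal entries, with algebraic multiplicity their repetition count

λ = -2187/128 (multiplicity 1), λ = -243/32 (multiplicity 1), λ = -27/8 (multiplicity 1), λ = -3/2 (multiplicity 1), λ = 1 (multiplicity 1), λ = 9/4 (multiplicity 1), λ = 81/16 (multiplicity 1), λ = 729/64 (multiplicity 1), λ = 6561/256 (multiplicity 1)


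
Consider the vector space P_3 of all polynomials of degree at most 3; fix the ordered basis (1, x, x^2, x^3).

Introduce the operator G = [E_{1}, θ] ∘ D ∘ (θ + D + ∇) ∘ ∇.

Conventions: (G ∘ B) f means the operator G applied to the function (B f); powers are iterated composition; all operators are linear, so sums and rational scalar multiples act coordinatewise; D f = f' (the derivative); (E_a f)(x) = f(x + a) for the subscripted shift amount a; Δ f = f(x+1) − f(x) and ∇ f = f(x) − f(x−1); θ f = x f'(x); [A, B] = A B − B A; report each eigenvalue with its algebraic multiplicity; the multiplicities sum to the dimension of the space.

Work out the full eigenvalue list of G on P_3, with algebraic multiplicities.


λ = 0 (multiplicity 4)

image of 1: 0
image of x: 0
image of x^2: 0
image of x^3: 12
the matrix is upper triangular; its diagonal is (0, 0, 0, 0)
for a triangular matrix the eigenvalues are the diagonal entries, with algebraic multiplicity their repetition count


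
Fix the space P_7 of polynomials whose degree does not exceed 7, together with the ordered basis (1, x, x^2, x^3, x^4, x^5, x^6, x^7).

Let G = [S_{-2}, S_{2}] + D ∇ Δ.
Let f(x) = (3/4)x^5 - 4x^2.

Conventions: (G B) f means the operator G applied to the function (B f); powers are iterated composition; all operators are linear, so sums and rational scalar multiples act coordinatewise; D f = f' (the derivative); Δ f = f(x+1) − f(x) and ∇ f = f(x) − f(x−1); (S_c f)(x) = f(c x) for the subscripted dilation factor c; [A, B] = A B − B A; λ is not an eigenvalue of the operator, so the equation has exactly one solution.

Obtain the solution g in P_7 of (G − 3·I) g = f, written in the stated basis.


the result is g(x) = -(1/4)x^5 - (11/3)x^2 - 5/6

write g with unknown coordinates in the stated basis and equate coefficients in (G − 3·I) g = f
solving from the highest basis element down gives g = -(1/4)x^5 - (11/3)x^2 - 5/6
check: G g = -15x^2 - 5/2
so G g − 3·g = (3/4)x^5 - 4x^2 = f ✓


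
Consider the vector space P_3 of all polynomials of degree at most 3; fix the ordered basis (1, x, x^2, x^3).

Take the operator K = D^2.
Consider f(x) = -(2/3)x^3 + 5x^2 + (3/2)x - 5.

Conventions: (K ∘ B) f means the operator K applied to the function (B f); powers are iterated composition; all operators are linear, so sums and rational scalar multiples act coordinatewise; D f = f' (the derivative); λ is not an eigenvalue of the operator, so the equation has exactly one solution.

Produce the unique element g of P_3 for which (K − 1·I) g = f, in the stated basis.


write g with unknown coordinates in the stated basis and equate coefficients in (K − 1·I) g = f
solving from the highest basis element down gives g = (2/3)x^3 - 5x^2 + (5/2)x - 5
check: K g = 4x - 10
so K g − 1·g = -(2/3)x^3 + 5x^2 + (3/2)x - 5 = f ✓

the result is g(x) = (2/3)x^3 - 5x^2 + (5/2)x - 5


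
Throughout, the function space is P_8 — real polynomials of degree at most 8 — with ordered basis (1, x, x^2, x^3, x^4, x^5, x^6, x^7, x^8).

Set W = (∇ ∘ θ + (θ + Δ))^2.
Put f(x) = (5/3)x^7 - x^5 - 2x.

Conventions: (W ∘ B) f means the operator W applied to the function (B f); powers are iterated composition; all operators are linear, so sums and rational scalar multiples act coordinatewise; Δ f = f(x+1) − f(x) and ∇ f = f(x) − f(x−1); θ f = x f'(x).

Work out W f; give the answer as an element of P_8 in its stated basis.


θ f = (35/3)x^7 - 5x^5 - 2x
∇ θ f = (245/3)x^6 - 245x^5 + (1150/3)x^4 - (1075/3)x^3 + 195x^2 - (170/3)x + 14/3
θ f = (35/3)x^7 - 5x^5 - 2x
Δ f = (35/3)x^6 + 35x^5 + (160/3)x^4 + (145/3)x^3 + 25x^2 + (20/3)x - 4/3
(θ + Δ) f = (35/3)x^7 + (35/3)x^6 + 30x^5 + (160/3)x^4 + (145/3)x^3 + 25x^2 + (14/3)x - 4/3
(∇ ∘ θ + (θ + Δ)) f = (35/3)x^7 + (280/3)x^6 - 215x^5 + (1310/3)x^4 - 310x^3 + 220x^2 - 52x + 10/3
θ (∇ ∘ θ + (θ + Δ)) f = (245/3)x^7 + 560x^6 - 1075x^5 + (5240/3)x^4 - 930x^3 + 440x^2 - 52x
∇ θ (∇ ∘ θ + (θ + Δ)) f = (1715/3)x^6 + 1645x^5 - (32750/3)x^4 + (78235/3)x^3 - 30705x^2 + 18820x - 4722
θ (∇ ∘ θ + (θ + Δ)) f = (245/3)x^7 + 560x^6 - 1075x^5 + (5240/3)x^4 - 930x^3 + 440x^2 - 52x
Δ (∇ ∘ θ + (θ + Δ)) f = (245/3)x^6 + 805x^5 + (2200/3)x^4 + (5615/3)x^3 + 1185x^2 + (2470/3)x + 554/3
(θ + Δ) (∇ ∘ θ + (θ + Δ)) f = (245/3)x^7 + (1925/3)x^6 - 270x^5 + 2480x^4 + (2825/3)x^3 + 1625x^2 + (2314/3)x + 554/3
(∇ ∘ θ + (θ + Δ)) (∇ ∘ θ + (θ + Δ)) f = (245/3)x^7 + (3640/3)x^6 + 1375x^5 - (25310/3)x^4 + 27020x^3 - 29080x^2 + (58774/3)x - 13612/3

the result is g(x) = (245/3)x^7 + (3640/3)x^6 + 1375x^5 - (25310/3)x^4 + 27020x^3 - 29080x^2 + (58774/3)x - 13612/3


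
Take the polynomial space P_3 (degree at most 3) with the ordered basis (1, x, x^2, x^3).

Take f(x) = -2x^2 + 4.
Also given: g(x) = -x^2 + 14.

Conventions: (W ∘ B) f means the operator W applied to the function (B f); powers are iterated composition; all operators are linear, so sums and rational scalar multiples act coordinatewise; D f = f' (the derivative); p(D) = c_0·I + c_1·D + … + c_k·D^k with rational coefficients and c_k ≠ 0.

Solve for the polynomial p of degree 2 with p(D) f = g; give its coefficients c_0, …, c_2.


D^0 f = -2x^2 + 4
D^1 f = -4x
D^2 f = -4
matching coefficients of g against c_0 f + c_1 Df + … from the top degree down determines the c_i
solution: c_0 = 1/2, c_1 = 0, c_2 = -3

p(D) = (1/2)·I − 3·D^2, i.e. c_0 = 1/2, c_1 = 0, c_2 = -3


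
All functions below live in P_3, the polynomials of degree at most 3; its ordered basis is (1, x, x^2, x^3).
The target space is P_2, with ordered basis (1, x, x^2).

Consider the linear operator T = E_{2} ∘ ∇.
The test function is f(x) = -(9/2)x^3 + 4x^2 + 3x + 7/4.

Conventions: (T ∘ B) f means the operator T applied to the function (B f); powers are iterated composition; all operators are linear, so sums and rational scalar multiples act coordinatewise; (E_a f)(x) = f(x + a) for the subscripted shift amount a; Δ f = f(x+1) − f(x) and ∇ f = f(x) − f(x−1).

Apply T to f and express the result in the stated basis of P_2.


g(x) = -(27/2)x^2 - (65/2)x - 33/2

∇ f = -(27/2)x^2 + (43/2)x - 11/2
E_{2} ∇ f = -(27/2)x^2 - (65/2)x - 33/2


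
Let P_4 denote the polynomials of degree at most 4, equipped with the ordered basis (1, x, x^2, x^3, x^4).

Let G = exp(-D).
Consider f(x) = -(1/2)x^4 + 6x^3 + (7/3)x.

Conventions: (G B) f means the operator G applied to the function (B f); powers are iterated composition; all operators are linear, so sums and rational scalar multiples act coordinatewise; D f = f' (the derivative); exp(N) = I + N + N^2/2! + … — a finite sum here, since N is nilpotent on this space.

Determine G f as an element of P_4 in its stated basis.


the result is g(x) = -(1/2)x^4 + 8x^3 - 21x^2 + (67/3)x - 53/6

order-1 term: 2x^3 - 18x^2 - 7/3
order-2 term: -3x^2 + 18x
order-3 term: 2x - 6
order-4 term: -1/2
the series for exp(-D) f terminates at order 4
exp(-D) f = -(1/2)x^4 + 8x^3 - 21x^2 + (67/3)x - 53/6


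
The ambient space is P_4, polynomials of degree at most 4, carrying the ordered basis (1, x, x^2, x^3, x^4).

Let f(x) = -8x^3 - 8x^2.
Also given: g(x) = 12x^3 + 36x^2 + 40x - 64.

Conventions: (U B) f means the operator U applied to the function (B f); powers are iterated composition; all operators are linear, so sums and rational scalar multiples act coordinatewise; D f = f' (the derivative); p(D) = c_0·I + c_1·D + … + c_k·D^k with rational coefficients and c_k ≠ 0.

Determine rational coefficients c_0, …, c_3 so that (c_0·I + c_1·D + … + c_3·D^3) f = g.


c_0 = -3/2, c_1 = -1, c_2 = -1/2, c_3 = 3/2

D^0 f = -8x^3 - 8x^2
D^1 f = -24x^2 - 16x
D^2 f = -48x - 16
D^3 f = -48
matching coefficients of g against c_0 f + c_1 Df + … from the top degree down determines the c_i
solution: c_0 = -3/2, c_1 = -1, c_2 = -1/2, c_3 = 3/2


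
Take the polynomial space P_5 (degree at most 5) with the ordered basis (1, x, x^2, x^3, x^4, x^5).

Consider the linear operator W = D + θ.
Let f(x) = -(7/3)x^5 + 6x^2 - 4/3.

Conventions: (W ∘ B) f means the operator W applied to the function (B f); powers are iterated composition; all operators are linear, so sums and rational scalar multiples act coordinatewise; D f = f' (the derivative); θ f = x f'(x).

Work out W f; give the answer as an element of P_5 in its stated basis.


D f = -(35/3)x^4 + 12x
θ f = -(35/3)x^5 + 12x^2
(D + θ) f = -(35/3)x^5 - (35/3)x^4 + 12x^2 + 12x

the image equals g(x) = -(35/3)x^5 - (35/3)x^4 + 12x^2 + 12x


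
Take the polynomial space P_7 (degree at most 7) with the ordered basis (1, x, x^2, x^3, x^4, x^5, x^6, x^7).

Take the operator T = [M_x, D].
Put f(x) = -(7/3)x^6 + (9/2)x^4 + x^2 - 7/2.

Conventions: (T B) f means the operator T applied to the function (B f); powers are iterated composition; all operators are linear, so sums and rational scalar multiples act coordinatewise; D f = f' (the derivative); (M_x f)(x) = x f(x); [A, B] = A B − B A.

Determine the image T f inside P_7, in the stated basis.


the image equals g(x) = (7/3)x^6 - (9/2)x^4 - x^2 + 7/2

D f = -14x^5 + 18x^3 + 2x
M_x D f = -14x^6 + 18x^4 + 2x^2
M_x f = -(7/3)x^7 + (9/2)x^5 + x^3 - (7/2)x
D M_x f = -(49/3)x^6 + (45/2)x^4 + 3x^2 - 7/2
[M_x, D] f = (7/3)x^6 - (9/2)x^4 - x^2 + 7/2


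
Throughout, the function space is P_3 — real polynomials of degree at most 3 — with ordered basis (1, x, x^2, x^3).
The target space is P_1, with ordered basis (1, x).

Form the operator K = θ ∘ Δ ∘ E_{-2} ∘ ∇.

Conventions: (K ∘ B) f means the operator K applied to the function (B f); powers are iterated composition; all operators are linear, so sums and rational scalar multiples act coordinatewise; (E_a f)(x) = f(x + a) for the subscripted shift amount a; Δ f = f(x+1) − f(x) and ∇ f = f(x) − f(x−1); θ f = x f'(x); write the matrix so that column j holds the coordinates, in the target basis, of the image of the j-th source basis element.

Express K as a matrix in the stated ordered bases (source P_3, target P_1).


the matrix is [[0, 0, 0, 0]; [0, 0, 0, 6]] (rows listed top to bottom)

image of 1: 0
image of x: 0
image of x^2: 0
image of x^3: 6x
each image's coordinates form column j of the matrix


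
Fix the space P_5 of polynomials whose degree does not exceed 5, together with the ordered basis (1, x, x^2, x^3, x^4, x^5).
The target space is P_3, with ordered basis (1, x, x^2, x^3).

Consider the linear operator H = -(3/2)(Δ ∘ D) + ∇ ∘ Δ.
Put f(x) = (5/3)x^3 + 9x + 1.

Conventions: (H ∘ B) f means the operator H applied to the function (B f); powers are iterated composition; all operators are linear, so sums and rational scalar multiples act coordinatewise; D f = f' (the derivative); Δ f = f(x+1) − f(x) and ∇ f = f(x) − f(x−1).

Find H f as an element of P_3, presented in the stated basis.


the image equals g(x) = -5x - 15/2

D f = 5x^2 + 9
Δ D f = 10x + 5
(-(3/2)(Δ ∘ D)) f = -15x - 15/2
Δ f = 5x^2 + 5x + 32/3
∇ Δ f = 10x
(-(3/2)(Δ ∘ D) + ∇ ∘ Δ) f = -5x - 15/2


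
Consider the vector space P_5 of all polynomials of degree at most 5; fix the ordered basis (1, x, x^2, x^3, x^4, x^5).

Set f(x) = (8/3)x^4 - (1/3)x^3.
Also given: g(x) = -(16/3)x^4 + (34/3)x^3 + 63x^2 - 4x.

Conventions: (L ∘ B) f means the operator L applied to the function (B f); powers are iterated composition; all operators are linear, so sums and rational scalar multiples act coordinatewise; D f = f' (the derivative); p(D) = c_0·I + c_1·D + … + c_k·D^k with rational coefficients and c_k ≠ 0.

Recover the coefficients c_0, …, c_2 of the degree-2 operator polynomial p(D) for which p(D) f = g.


p(D) = -2·I + D + 2·D^2, i.e. c_0 = -2, c_1 = 1, c_2 = 2

D^0 f = (8/3)x^4 - (1/3)x^3
D^1 f = (32/3)x^3 - x^2
D^2 f = 32x^2 - 2x
matching coefficients of g against c_0 f + c_1 Df + … from the top degree down determines the c_i
solution: c_0 = -2, c_1 = 1, c_2 = 2


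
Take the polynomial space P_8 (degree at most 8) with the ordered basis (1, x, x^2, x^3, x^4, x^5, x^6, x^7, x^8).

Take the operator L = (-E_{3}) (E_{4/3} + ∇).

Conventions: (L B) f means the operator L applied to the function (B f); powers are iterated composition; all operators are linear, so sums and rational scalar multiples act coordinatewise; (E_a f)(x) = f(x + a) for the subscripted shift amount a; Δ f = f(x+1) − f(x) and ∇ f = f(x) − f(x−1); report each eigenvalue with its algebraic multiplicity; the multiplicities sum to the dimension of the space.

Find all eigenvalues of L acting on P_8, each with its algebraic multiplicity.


λ = -1 (multiplicity 9)

image of 1: -1
image of x: -x - 16/3
image of x^2: -x^2 - (32/3)x - 214/9
image of x^3: -x^3 - 16x^2 - (214/3)x - 2710/27
image of x^4: -x^4 - (64/3)x^3 - (428/3)x^2 - (10840/27)x - 33826/81
image of x^5: -x^5 - (80/3)x^4 - (2140/9)x^3 - (27100/27)x^2 - (169130/81)x - 422566/243
image of x^6: -x^6 - 32x^5 - (1070/3)x^4 - (54200/27)x^3 - (169130/27)x^2 - (845132/81)x - 5311594/729
image of x^7: -x^7 - (112/3)x^6 - (1498/3)x^5 - (94850/27)x^4 - (1183910/81)x^3 - (2957962/81)x^2 - (37181158/729)x - 67251550/2187
image of x^8: -x^8 - (128/3)x^7 - (5992/9)x^6 - (151760/27)x^5 - (2367820/81)x^4 - (23663696/243)x^3 - (148724632/729)x^2 - (538012400/2187)x - 857097826/6561
the matrix is upper triangular; its diagonal is (-1, -1, -1, -1, -1, -1, -1, -1, -1)
for a triangular matrix the eigenvalues are the diagonal entries, with algebraic multiplicity their repetition count
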